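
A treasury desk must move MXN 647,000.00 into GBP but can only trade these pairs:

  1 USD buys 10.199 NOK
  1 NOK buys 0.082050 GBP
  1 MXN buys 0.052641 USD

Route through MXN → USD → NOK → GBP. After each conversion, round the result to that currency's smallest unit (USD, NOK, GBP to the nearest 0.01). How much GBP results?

GBP 28,501.30

MXN 647,000.00 × 0.052641 = USD 34,058.73
USD 34,058.73 × 10.199 = NOK 347,364.99
NOK 347,364.99 × 0.082050 = GBP 28,501.30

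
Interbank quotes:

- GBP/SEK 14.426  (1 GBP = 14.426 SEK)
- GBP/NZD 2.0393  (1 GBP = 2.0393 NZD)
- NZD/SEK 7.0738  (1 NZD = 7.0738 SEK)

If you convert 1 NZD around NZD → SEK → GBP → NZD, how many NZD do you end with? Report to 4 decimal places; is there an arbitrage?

Around NZD → SEK → GBP → NZD: 1 × 7.0738 ÷ 14.426 × 2.0393 = 0.999972
Product ≈ 1 (deviation 0.003%, within rounding noise).

1.0000 (no arbitrage)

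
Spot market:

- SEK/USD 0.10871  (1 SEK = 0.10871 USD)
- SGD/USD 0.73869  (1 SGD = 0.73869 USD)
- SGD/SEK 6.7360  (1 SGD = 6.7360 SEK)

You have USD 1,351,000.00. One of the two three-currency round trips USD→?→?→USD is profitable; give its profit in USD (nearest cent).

Profitable loop is USD → SEK → SGD → USD:
USD 1,351,000.00 ÷ 0.10871 = SEK 12,427,559.56
SEK 12,427,559.56 ÷ 6.7360 = SGD 1,844,946.49
SGD 1,844,946.49 × 0.73869 = USD 1,362,843.52
Profit = USD 1,362,843.52 − USD 1,351,000.00

Profit: USD 11,843.52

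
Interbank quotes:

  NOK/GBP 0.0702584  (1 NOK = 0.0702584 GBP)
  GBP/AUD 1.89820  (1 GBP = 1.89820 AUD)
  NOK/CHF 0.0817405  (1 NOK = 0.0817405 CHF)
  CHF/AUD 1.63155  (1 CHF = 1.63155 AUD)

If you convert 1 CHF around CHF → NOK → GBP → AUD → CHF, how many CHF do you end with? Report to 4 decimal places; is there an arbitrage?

Around CHF → NOK → GBP → AUD → CHF: 1 ÷ 0.0817405 × 0.0702584 × 1.89820 ÷ 1.63155 = 1.000006
Product ≈ 1 (deviation 0.001%, within rounding noise).

1.0000 (no arbitrage)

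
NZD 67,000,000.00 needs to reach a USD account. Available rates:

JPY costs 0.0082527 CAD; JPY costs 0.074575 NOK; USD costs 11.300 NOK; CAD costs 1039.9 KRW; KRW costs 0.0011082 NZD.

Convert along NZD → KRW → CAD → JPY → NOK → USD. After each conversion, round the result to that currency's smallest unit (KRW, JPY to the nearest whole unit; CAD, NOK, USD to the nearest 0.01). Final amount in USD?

USD 46,492,600.57

NZD 67,000,000.00 ÷ 0.0011082 = KRW 60,458,401,011
KRW 60,458,401,011 ÷ 1039.9 = CAD 58,138,668.15
CAD 58,138,668.15 ÷ 0.0082527 = JPY 7,044,805,718
JPY 7,044,805,718 × 0.074575 = NOK 525,366,386.42
NOK 525,366,386.42 ÷ 11.300 = USD 46,492,600.57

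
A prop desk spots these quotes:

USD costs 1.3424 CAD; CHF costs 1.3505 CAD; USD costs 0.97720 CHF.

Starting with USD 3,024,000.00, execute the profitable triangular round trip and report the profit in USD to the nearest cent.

Profit: USD 51,995.41

Profitable loop is USD → CAD → CHF → USD:
USD 3,024,000.00 × 1.3424 = CAD 4,059,417.60
CAD 4,059,417.60 ÷ 1.3505 = CHF 3,005,862.72
CHF 3,005,862.72 ÷ 0.97720 = USD 3,075,995.41
Profit = USD 3,075,995.41 − USD 3,024,000.00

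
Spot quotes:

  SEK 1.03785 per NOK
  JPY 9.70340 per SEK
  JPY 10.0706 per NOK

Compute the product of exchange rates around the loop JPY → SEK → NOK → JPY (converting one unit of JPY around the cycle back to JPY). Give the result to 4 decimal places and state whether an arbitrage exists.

Around JPY → SEK → NOK → JPY: 1 ÷ 9.70340 ÷ 1.03785 × 10.0706 = 0.999993
Product ≈ 1 (deviation 0.001%, within rounding noise).

1.0000 (no arbitrage)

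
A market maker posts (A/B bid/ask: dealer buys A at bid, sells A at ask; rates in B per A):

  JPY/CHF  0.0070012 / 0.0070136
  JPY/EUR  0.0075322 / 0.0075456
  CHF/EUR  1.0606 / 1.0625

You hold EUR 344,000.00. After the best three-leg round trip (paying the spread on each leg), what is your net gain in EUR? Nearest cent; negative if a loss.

Best loop EUR → CHF → JPY → EUR:
EUR 344,000.00 ÷ 1.0625 (buy CHF at ask) = CHF 323,764.71
CHF 323,764.71 ÷ 0.0070136 (buy JPY at ask) = JPY 46,162,414
JPY 46,162,414 × 0.0075322 (sell JPY at bid) = EUR 347,704.53

Net profit: EUR 3,704.53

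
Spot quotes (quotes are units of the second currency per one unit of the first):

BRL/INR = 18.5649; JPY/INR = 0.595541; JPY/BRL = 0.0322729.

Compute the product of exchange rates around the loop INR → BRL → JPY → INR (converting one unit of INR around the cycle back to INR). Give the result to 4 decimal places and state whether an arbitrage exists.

Around INR → BRL → JPY → INR: 1 ÷ 18.5649 ÷ 0.0322729 × 0.595541 = 0.993988
Product < 1; profitable direction is INR → JPY → BRL → INR.

0.9940 (arbitrage exists)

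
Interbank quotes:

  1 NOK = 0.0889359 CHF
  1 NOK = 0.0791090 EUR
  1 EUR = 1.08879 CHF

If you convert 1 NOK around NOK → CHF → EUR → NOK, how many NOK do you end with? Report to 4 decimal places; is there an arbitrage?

1.0325 (arbitrage exists)

Around NOK → CHF → EUR → NOK: 1 × 0.0889359 ÷ 1.08879 ÷ 0.0791090 = 1.032540
Product > 1; profitable direction is NOK → CHF → EUR → NOK.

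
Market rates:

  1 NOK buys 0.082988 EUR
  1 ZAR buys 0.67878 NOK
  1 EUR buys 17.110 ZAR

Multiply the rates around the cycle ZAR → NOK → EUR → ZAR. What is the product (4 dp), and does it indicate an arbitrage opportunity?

0.9638 (arbitrage exists)

Around ZAR → NOK → EUR → ZAR: 1 × 0.67878 × 0.082988 × 17.110 = 0.963816
Product < 1; profitable direction is ZAR → EUR → NOK → ZAR.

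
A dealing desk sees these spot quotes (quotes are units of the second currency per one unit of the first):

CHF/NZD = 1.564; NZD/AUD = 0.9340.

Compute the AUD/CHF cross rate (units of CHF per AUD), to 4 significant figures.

AUD/CHF = 0.6846

1 AUD ÷ 0.9340 = 1.07066 NZD
1.07066 NZD ÷ 1.564 = 0.684568 CHF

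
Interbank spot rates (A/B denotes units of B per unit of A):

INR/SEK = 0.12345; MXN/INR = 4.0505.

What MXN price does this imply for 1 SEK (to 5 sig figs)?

SEK/MXN = 1.9999

1 SEK ÷ 0.12345 = 8.10045 INR
8.10045 INR ÷ 4.0505 = 1.99986 MXN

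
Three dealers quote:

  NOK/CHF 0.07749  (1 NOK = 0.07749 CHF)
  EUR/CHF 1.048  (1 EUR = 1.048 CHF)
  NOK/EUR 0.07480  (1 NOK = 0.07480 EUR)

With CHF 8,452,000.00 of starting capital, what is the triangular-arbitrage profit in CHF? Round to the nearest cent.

Profit: CHF 98,208.55

Profitable loop is CHF → NOK → EUR → CHF:
CHF 8,452,000.00 ÷ 0.07749 = NOK 109,072,138.34
NOK 109,072,138.34 × 0.07480 = EUR 8,158,595.95
EUR 8,158,595.95 × 1.048 = CHF 8,550,208.55
Profit = CHF 8,550,208.55 − CHF 8,452,000.00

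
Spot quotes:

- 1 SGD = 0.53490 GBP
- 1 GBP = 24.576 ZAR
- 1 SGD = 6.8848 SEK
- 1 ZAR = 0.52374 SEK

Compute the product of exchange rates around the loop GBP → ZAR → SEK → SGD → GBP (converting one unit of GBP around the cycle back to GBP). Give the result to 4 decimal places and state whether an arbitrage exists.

Around GBP → ZAR → SEK → SGD → GBP: 1 × 24.576 × 0.52374 ÷ 6.8848 × 0.53490 = 1.000019
Product ≈ 1 (deviation 0.002%, within rounding noise).

1.0000 (no arbitrage)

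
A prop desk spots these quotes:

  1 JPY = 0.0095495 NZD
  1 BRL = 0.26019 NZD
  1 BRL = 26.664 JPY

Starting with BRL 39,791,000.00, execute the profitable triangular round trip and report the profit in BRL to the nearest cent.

Profit: BRL 869,200.99

Profitable loop is BRL → NZD → JPY → BRL:
BRL 39,791,000.00 × 0.26019 = NZD 10,353,220.29
NZD 10,353,220.29 ÷ 0.0095495 = JPY 1,084,163,599
JPY 1,084,163,599 ÷ 26.664 = BRL 40,660,200.99
Profit = BRL 40,660,200.99 − BRL 39,791,000.00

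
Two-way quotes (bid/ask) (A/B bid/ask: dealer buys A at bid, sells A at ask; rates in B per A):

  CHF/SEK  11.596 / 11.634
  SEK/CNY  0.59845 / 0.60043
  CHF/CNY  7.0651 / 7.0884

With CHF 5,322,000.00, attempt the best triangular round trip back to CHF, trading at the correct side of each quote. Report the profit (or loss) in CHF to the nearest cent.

Net profit: CHF 60,719.40

Best loop CHF → CNY → SEK → CHF:
CHF 5,322,000.00 × 7.0651 (sell CHF at bid) = CNY 37,600,462.20
CNY 37,600,462.20 ÷ 0.60043 (buy SEK at ask) = SEK 62,622,557.50
SEK 62,622,557.50 ÷ 11.634 (buy CHF at ask) = CHF 5,382,719.40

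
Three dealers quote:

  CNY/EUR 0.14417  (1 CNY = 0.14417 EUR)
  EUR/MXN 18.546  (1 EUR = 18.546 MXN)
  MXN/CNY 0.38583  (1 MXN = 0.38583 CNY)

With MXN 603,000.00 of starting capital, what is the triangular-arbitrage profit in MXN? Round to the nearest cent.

Profit: MXN 19,068.86

Profitable loop is MXN → CNY → EUR → MXN:
MXN 603,000.00 × 0.38583 = CNY 232,655.49
CNY 232,655.49 × 0.14417 = EUR 33,541.94
EUR 33,541.94 × 18.546 = MXN 622,068.86
Profit = MXN 622,068.86 − MXN 603,000.00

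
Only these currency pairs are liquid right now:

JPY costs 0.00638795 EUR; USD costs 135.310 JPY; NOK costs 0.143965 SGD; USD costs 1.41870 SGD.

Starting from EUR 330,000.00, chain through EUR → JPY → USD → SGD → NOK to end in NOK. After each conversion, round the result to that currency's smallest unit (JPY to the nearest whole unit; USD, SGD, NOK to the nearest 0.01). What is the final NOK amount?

NOK 3,762,323.90

EUR 330,000.00 ÷ 0.00638795 = JPY 51,659,766
JPY 51,659,766 ÷ 135.310 = USD 381,788.23
USD 381,788.23 × 1.41870 = SGD 541,642.96
SGD 541,642.96 ÷ 0.143965 = NOK 3,762,323.90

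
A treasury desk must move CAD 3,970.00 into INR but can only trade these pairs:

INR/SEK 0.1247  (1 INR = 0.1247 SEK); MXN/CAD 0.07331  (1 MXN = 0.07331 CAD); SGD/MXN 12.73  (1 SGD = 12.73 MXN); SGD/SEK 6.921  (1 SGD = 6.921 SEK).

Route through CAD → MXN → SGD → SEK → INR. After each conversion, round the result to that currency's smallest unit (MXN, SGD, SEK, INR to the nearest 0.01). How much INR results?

INR 236,102.65

CAD 3,970.00 ÷ 0.07331 = MXN 54,153.59
MXN 54,153.59 ÷ 12.73 = SGD 4,254.01
SGD 4,254.01 × 6.921 = SEK 29,442.00
SEK 29,442.00 ÷ 0.1247 = INR 236,102.65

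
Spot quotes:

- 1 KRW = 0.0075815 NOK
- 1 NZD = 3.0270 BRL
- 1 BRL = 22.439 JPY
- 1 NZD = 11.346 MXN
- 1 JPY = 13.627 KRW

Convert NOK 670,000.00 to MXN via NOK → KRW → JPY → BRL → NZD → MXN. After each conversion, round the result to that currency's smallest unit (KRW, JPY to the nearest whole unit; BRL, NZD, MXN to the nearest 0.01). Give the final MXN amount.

NOK 670,000.00 ÷ 0.0075815 = KRW 88,373,013
KRW 88,373,013 ÷ 13.627 = JPY 6,485,141
JPY 6,485,141 ÷ 22.439 = BRL 289,012.03
BRL 289,012.03 ÷ 3.0270 = NZD 95,478.04
NZD 95,478.04 × 11.346 = MXN 1,083,293.84

MXN 1,083,293.84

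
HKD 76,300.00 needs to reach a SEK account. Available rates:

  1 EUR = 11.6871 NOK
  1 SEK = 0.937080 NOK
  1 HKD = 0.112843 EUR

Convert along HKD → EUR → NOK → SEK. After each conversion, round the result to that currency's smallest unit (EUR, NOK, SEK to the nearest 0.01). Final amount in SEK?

SEK 107,381.44

HKD 76,300.00 × 0.112843 = EUR 8,609.92
EUR 8,609.92 × 11.6871 = NOK 100,625.00
NOK 100,625.00 ÷ 0.937080 = SEK 107,381.44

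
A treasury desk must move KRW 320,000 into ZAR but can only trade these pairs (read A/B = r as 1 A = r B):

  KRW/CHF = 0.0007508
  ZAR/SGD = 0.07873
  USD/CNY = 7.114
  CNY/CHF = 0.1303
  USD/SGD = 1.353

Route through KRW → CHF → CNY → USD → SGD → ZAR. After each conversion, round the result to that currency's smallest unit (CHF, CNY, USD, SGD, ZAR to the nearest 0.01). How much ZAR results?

ZAR 4,454.21

KRW 320,000 × 0.0007508 = CHF 240.26
CHF 240.26 ÷ 0.1303 = CNY 1,843.90
CNY 1,843.90 ÷ 7.114 = USD 259.19
USD 259.19 × 1.353 = SGD 350.68
SGD 350.68 ÷ 0.07873 = ZAR 4,454.21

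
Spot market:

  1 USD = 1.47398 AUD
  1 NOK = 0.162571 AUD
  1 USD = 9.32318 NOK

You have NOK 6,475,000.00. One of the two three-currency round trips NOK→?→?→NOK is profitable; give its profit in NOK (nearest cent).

Profit: NOK 183,176.88

Profitable loop is NOK → AUD → USD → NOK:
NOK 6,475,000.00 × 0.162571 = AUD 1,052,647.22
AUD 1,052,647.22 ÷ 1.47398 = USD 714,152.99
USD 714,152.99 × 9.32318 = NOK 6,658,176.88
Profit = NOK 6,658,176.88 − NOK 6,475,000.00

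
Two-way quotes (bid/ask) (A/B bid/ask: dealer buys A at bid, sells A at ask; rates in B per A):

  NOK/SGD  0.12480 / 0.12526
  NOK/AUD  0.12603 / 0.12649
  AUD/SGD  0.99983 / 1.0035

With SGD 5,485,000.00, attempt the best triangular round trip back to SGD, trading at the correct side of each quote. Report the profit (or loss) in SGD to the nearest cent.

Best loop SGD → NOK → AUD → SGD:
SGD 5,485,000.00 ÷ 0.12526 (buy NOK at ask) = NOK 43,788,919.05
NOK 43,788,919.05 × 0.12603 (sell NOK at bid) = AUD 5,518,717.47
AUD 5,518,717.47 × 0.99983 (sell AUD at bid) = SGD 5,517,779.29

Net profit: SGD 32,779.29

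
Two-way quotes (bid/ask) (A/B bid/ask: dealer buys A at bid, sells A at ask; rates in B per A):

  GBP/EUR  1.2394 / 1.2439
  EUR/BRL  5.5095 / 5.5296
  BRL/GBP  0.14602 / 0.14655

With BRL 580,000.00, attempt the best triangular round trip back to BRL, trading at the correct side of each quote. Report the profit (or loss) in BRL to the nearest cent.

Best loop BRL → GBP → EUR → BRL:
BRL 580,000.00 × 0.14602 (sell BRL at bid) = GBP 84,691.60
GBP 84,691.60 × 1.2394 (sell GBP at bid) = EUR 104,966.77
EUR 104,966.77 × 5.5095 (sell EUR at bid) = BRL 578,314.41

Net result: BRL -1,685.59 (no profitable arbitrage after spreads)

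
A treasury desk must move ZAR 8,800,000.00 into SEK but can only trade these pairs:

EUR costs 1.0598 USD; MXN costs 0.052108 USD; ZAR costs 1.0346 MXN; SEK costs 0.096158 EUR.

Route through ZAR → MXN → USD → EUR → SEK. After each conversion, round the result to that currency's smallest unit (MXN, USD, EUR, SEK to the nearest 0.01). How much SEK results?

SEK 4,655,327.17

ZAR 8,800,000.00 × 1.0346 = MXN 9,104,480.00
MXN 9,104,480.00 × 0.052108 = USD 474,416.24
USD 474,416.24 ÷ 1.0598 = EUR 447,646.95
EUR 447,646.95 ÷ 0.096158 = SEK 4,655,327.17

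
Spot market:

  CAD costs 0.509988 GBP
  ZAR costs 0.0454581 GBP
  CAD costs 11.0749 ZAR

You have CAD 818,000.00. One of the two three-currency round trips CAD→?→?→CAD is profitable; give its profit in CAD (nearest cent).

Profitable loop is CAD → GBP → ZAR → CAD:
CAD 818,000.00 × 0.509988 = GBP 417,170.18
GBP 417,170.18 ÷ 0.0454581 = ZAR 9,177,026.40
ZAR 9,177,026.40 ÷ 11.0749 = CAD 828,632.89
Profit = CAD 828,632.89 − CAD 818,000.00

Profit: CAD 10,632.89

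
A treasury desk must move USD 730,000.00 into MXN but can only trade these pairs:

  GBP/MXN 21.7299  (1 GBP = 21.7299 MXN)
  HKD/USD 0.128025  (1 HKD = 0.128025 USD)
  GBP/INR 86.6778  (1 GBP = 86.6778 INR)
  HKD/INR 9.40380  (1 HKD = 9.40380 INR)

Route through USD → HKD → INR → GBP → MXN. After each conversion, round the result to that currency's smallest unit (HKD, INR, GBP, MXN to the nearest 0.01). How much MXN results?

USD 730,000.00 ÷ 0.128025 = HKD 5,702,011.33
HKD 5,702,011.33 × 9.40380 = INR 53,620,574.15
INR 53,620,574.15 ÷ 86.6778 = GBP 618,619.46
GBP 618,619.46 × 21.7299 = MXN 13,442,539.00

MXN 13,442,539.00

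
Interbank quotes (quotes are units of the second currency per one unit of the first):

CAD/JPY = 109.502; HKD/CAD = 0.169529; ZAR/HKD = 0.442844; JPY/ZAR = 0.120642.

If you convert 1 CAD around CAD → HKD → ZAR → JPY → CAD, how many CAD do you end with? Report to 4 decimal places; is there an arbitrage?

1.0083 (arbitrage exists)

Around CAD → HKD → ZAR → JPY → CAD: 1 ÷ 0.169529 ÷ 0.442844 ÷ 0.120642 ÷ 109.502 = 1.008288
Product > 1; profitable direction is CAD → HKD → ZAR → JPY → CAD.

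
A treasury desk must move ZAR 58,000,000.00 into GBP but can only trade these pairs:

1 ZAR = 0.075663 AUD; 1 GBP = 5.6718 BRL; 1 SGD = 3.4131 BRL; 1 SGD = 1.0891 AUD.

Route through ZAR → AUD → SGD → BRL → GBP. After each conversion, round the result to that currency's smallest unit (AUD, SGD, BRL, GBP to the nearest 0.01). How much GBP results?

ZAR 58,000,000.00 × 0.075663 = AUD 4,388,454.00
AUD 4,388,454.00 ÷ 1.0891 = SGD 4,029,431.64
SGD 4,029,431.64 × 3.4131 = BRL 13,752,853.13
BRL 13,752,853.13 ÷ 5.6718 = GBP 2,424,777.52

GBP 2,424,777.52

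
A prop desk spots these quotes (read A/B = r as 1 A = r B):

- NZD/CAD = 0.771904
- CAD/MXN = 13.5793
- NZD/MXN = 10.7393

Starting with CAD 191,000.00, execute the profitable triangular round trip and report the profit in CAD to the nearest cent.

Profitable loop is CAD → NZD → MXN → CAD:
CAD 191,000.00 ÷ 0.771904 = NZD 247,440.10
NZD 247,440.10 × 10.7393 = MXN 2,657,333.42
MXN 2,657,333.42 ÷ 13.5793 = CAD 195,690.02
Profit = CAD 195,690.02 − CAD 191,000.00

Profit: CAD 4,690.02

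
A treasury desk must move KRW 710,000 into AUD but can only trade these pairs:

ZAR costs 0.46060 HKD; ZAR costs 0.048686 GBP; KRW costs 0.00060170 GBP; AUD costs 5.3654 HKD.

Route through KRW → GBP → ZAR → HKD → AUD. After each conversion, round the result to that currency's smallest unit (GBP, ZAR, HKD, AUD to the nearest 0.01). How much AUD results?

AUD 753.28

KRW 710,000 × 0.00060170 = GBP 427.21
GBP 427.21 ÷ 0.048686 = ZAR 8,774.80
ZAR 8,774.80 × 0.46060 = HKD 4,041.67
HKD 4,041.67 ÷ 5.3654 = AUD 753.28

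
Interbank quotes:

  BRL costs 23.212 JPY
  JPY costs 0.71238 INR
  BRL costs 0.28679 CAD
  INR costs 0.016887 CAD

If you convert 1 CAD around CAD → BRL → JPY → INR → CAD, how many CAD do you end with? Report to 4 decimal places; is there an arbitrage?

0.9737 (arbitrage exists)

Around CAD → BRL → JPY → INR → CAD: 1 ÷ 0.28679 × 23.212 × 0.71238 × 0.016887 = 0.973672
Product < 1; profitable direction is CAD → INR → JPY → BRL → CAD.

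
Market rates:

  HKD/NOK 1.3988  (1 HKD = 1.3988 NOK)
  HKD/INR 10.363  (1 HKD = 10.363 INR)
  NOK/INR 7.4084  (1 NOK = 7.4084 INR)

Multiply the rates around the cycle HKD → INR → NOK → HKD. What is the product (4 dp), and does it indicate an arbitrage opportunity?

1.0000 (no arbitrage)

Around HKD → INR → NOK → HKD: 1 × 10.363 ÷ 7.4084 ÷ 1.3988 = 1.000013
Product ≈ 1 (deviation 0.001%, within rounding noise).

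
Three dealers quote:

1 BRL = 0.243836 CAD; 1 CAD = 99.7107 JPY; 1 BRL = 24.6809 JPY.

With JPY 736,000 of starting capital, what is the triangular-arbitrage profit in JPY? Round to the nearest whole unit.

Profit: JPY 11,135

Profitable loop is JPY → CAD → BRL → JPY:
JPY 736,000 ÷ 99.7107 = CAD 7,381.35
CAD 7,381.35 ÷ 0.243836 = BRL 30,271.80
BRL 30,271.80 × 24.6809 = JPY 747,135
Profit = JPY 747,135 − JPY 736,000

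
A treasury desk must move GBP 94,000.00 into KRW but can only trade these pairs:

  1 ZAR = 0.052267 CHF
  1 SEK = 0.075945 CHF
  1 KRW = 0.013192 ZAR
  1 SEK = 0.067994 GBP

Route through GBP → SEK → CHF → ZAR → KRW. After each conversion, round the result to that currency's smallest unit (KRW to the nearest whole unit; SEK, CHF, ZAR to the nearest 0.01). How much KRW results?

GBP 94,000.00 ÷ 0.067994 = SEK 1,382,474.92
SEK 1,382,474.92 × 0.075945 = CHF 104,992.06
CHF 104,992.06 ÷ 0.052267 = ZAR 2,008,763.85
ZAR 2,008,763.85 ÷ 0.013192 = KRW 152,271,365

KRW 152,271,365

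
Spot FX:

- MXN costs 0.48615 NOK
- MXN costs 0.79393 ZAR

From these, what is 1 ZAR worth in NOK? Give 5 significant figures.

ZAR/NOK = 0.61233

1 ZAR ÷ 0.79393 = 1.25956 MXN
1.25956 MXN × 0.48615 = 0.612334 NOK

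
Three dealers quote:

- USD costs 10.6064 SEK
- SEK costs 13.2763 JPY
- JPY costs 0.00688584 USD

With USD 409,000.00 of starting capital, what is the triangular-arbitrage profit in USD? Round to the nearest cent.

Profitable loop is USD → JPY → SEK → USD:
USD 409,000.00 ÷ 0.00688584 = JPY 59,397,256
JPY 59,397,256 ÷ 13.2763 = SEK 4,473,931.43
SEK 4,473,931.43 ÷ 10.6064 = USD 421,814.32
Profit = USD 421,814.32 − USD 409,000.00

Profit: USD 12,814.32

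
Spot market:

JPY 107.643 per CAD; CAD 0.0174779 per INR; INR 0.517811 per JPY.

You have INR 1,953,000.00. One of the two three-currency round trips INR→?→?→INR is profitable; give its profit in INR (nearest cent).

Profit: INR 51,730.18

Profitable loop is INR → JPY → CAD → INR:
INR 1,953,000.00 ÷ 0.517811 = JPY 3,771,646
JPY 3,771,646 ÷ 107.643 = CAD 35,038.47
CAD 35,038.47 ÷ 0.0174779 = INR 2,004,730.18
Profit = INR 2,004,730.18 − INR 1,953,000.00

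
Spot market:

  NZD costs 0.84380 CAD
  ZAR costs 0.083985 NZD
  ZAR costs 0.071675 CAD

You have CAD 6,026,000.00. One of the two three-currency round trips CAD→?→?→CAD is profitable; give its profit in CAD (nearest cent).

Profitable loop is CAD → NZD → ZAR → CAD:
CAD 6,026,000.00 ÷ 0.84380 = NZD 7,141,502.73
NZD 7,141,502.73 ÷ 0.083985 = ZAR 85,033,074.07
ZAR 85,033,074.07 × 0.071675 = CAD 6,094,745.58
Profit = CAD 6,094,745.58 − CAD 6,026,000.00

Profit: CAD 68,745.58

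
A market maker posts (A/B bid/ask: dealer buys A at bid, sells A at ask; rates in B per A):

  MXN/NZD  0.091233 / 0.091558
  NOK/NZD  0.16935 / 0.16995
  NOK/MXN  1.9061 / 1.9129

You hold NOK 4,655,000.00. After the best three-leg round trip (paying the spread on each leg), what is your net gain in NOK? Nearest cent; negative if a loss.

Best loop NOK → MXN → NZD → NOK:
NOK 4,655,000.00 × 1.9061 (sell NOK at bid) = MXN 8,872,895.50
MXN 8,872,895.50 × 0.091233 (sell MXN at bid) = NZD 809,500.88
NZD 809,500.88 ÷ 0.16995 (buy NOK at ask) = NOK 4,763,170.79

Net profit: NOK 108,170.79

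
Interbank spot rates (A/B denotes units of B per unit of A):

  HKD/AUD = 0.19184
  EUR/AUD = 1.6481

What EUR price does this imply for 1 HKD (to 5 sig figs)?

HKD/EUR = 0.11640

1 HKD × 0.19184 = 0.19184 AUD
0.19184 AUD ÷ 1.6481 = 0.116401 EUR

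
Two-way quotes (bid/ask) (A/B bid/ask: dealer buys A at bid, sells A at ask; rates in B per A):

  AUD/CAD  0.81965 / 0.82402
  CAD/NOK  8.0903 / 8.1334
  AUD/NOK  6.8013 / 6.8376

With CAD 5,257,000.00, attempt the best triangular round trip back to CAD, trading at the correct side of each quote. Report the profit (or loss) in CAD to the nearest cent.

Net profit: CAD 77,823.12

Best loop CAD → AUD → NOK → CAD:
CAD 5,257,000.00 ÷ 0.82402 (buy AUD at ask) = AUD 6,379,699.52
AUD 6,379,699.52 × 6.8013 (sell AUD at bid) = NOK 43,390,250.36
NOK 43,390,250.36 ÷ 8.1334 (buy CAD at ask) = CAD 5,334,823.12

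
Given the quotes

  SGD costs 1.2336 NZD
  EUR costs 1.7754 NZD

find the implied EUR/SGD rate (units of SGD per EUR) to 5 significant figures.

EUR/SGD = 1.4392

1 EUR × 1.7754 = 1.7754 NZD
1.7754 NZD ÷ 1.2336 = 1.4392 SGD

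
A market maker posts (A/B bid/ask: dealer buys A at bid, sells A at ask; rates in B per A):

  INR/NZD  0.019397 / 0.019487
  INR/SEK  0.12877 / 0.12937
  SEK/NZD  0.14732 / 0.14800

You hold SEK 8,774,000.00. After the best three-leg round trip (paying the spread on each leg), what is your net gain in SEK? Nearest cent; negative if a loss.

Best loop SEK → INR → NZD → SEK:
SEK 8,774,000.00 ÷ 0.12937 (buy INR at ask) = INR 67,820,978.59
INR 67,820,978.59 × 0.019397 (sell INR at bid) = NZD 1,315,523.52
NZD 1,315,523.52 ÷ 0.14800 (buy SEK at ask) = SEK 8,888,672.44

Net profit: SEK 114,672.44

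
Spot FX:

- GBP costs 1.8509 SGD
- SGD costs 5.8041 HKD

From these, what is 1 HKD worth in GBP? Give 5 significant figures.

1 HKD ÷ 5.8041 = 0.172292 SGD
0.172292 SGD ÷ 1.8509 = 0.0930855 GBP

HKD/GBP = 0.093086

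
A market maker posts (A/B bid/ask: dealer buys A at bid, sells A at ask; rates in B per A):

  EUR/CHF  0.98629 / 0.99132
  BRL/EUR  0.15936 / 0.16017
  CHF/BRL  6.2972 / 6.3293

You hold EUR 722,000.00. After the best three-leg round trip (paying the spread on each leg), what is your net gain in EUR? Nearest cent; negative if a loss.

Net result: EUR -3,566.67 (no profitable arbitrage after spreads)

Best loop EUR → BRL → CHF → EUR:
EUR 722,000.00 ÷ 0.16017 (buy BRL at ask) = BRL 4,507,710.56
BRL 4,507,710.56 ÷ 6.3293 (buy CHF at ask) = CHF 712,197.33
CHF 712,197.33 ÷ 0.99132 (buy EUR at ask) = EUR 718,433.33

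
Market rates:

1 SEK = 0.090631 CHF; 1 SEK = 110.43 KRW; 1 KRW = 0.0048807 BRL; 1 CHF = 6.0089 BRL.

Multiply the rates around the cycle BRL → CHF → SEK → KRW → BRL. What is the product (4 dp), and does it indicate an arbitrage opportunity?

Around BRL → CHF → SEK → KRW → BRL: 1 ÷ 6.0089 ÷ 0.090631 × 110.43 × 0.0048807 = 0.989686
Product < 1; profitable direction is BRL → KRW → SEK → CHF → BRL.

0.9897 (arbitrage exists)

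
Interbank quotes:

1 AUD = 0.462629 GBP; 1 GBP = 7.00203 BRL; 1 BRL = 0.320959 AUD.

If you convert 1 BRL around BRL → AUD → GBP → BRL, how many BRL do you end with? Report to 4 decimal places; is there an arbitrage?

Around BRL → AUD → GBP → BRL: 1 × 0.320959 × 0.462629 × 7.00203 = 1.039696
Product > 1; profitable direction is BRL → AUD → GBP → BRL.

1.0397 (arbitrage exists)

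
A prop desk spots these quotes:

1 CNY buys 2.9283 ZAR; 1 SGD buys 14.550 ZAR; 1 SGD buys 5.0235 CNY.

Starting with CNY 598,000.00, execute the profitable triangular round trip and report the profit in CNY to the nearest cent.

Profit: CNY 6,588.89

Profitable loop is CNY → ZAR → SGD → CNY:
CNY 598,000.00 × 2.9283 = ZAR 1,751,123.40
ZAR 1,751,123.40 ÷ 14.550 = SGD 120,352.12
SGD 120,352.12 × 5.0235 = CNY 604,588.89
Profit = CNY 604,588.89 − CNY 598,000.00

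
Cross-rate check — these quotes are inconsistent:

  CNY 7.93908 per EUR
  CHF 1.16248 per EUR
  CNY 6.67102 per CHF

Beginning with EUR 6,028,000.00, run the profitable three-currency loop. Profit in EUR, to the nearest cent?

Profitable loop is EUR → CNY → CHF → EUR:
EUR 6,028,000.00 × 7.93908 = CNY 47,856,774.24
CNY 47,856,774.24 ÷ 6.67102 = CHF 7,173,831.62
CHF 7,173,831.62 ÷ 1.16248 = EUR 6,171,144.13
Profit = EUR 6,171,144.13 − EUR 6,028,000.00

Profit: EUR 143,144.13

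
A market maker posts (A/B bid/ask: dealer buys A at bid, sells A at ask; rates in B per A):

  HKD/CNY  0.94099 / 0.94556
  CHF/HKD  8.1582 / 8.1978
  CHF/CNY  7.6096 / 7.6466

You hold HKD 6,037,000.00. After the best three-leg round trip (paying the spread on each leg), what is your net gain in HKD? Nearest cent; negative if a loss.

Best loop HKD → CNY → CHF → HKD:
HKD 6,037,000.00 × 0.94099 (sell HKD at bid) = CNY 5,680,756.63
CNY 5,680,756.63 ÷ 7.6466 (buy CHF at ask) = CHF 742,912.75
CHF 742,912.75 × 8.1582 (sell CHF at bid) = HKD 6,060,830.79

Net profit: HKD 23,830.79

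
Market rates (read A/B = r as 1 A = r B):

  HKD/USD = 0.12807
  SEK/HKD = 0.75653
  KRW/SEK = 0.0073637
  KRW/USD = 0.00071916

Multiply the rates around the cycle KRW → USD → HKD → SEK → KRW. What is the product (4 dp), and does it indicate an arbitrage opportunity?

1.0080 (arbitrage exists)

Around KRW → USD → HKD → SEK → KRW: 1 × 0.00071916 ÷ 0.12807 ÷ 0.75653 ÷ 0.0073637 = 1.007989
Product > 1; profitable direction is KRW → USD → HKD → SEK → KRW.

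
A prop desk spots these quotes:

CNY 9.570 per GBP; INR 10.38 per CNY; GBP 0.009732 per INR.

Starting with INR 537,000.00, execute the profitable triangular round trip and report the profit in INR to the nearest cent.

Profit: INR 18,472.92

Profitable loop is INR → CNY → GBP → INR:
INR 537,000.00 ÷ 10.38 = CNY 51,734.10
CNY 51,734.10 ÷ 9.570 = GBP 5,405.86
GBP 5,405.86 ÷ 0.009732 = INR 555,472.92
Profit = INR 555,472.92 − INR 537,000.00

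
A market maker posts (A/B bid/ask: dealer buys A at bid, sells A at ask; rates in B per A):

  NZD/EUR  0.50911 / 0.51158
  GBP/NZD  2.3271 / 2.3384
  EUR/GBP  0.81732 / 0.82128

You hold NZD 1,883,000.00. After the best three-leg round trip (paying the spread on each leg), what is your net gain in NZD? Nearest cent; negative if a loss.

Best loop NZD → GBP → EUR → NZD:
NZD 1,883,000.00 ÷ 2.3384 (buy GBP at ask) = GBP 805,251.45
GBP 805,251.45 ÷ 0.82128 (buy EUR at ask) = EUR 980,483.46
EUR 980,483.46 ÷ 0.51158 (buy NZD at ask) = NZD 1,916,578.95

Net profit: NZD 33,578.95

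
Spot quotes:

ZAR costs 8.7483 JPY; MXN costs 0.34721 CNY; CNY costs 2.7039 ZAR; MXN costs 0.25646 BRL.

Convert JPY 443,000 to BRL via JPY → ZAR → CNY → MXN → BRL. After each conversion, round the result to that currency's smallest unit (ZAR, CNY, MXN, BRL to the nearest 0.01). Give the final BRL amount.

JPY 443,000 ÷ 8.7483 = ZAR 50,638.41
ZAR 50,638.41 ÷ 2.7039 = CNY 18,727.92
CNY 18,727.92 ÷ 0.34721 = MXN 53,938.31
MXN 53,938.31 × 0.25646 = BRL 13,833.02

BRL 13,833.02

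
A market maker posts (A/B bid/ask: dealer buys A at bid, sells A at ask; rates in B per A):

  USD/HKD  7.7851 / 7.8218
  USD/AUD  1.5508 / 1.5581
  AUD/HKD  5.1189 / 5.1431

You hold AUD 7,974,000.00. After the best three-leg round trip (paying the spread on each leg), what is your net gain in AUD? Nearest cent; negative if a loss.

Net profit: AUD 118,858.78

Best loop AUD → HKD → USD → AUD:
AUD 7,974,000.00 × 5.1189 (sell AUD at bid) = HKD 40,818,108.60
HKD 40,818,108.60 ÷ 7.8218 (buy USD at ask) = USD 5,218,505.79
USD 5,218,505.79 × 1.5508 (sell USD at bid) = AUD 8,092,858.78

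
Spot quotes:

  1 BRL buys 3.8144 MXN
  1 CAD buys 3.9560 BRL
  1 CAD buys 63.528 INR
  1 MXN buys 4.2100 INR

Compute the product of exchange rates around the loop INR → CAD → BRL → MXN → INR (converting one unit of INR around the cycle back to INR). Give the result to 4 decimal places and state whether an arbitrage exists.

Around INR → CAD → BRL → MXN → INR: 1 ÷ 63.528 × 3.9560 × 3.8144 × 4.2100 = 0.999999
Product ≈ 1 (deviation 0.000%, within rounding noise).

1.0000 (no arbitrage)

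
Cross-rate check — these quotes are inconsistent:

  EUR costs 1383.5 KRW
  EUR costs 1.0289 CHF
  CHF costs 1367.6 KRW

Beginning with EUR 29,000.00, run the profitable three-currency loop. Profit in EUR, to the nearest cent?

Profitable loop is EUR → CHF → KRW → EUR:
EUR 29,000.00 × 1.0289 = CHF 29,838.10
CHF 29,838.10 × 1367.6 = KRW 40,806,586
KRW 40,806,586 ÷ 1383.5 = EUR 29,495.18
Profit = EUR 29,495.18 − EUR 29,000.00

Profit: EUR 495.18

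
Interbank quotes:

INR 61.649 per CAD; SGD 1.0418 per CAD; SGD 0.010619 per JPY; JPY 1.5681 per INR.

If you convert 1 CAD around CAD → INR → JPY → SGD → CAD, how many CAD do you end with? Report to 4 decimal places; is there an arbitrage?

Around CAD → INR → JPY → SGD → CAD: 1 × 61.649 × 1.5681 × 0.010619 ÷ 1.0418 = 0.985369
Product < 1; profitable direction is CAD → SGD → JPY → INR → CAD.

0.9854 (arbitrage exists)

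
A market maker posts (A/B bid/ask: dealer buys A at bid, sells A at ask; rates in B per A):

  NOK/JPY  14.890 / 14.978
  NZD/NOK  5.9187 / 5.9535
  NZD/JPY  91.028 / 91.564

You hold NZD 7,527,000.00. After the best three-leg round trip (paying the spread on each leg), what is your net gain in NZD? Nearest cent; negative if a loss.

Net profit: NZD 156,705.88

Best loop NZD → JPY → NOK → NZD:
NZD 7,527,000.00 × 91.028 (sell NZD at bid) = JPY 685,167,756
JPY 685,167,756 ÷ 14.978 (buy NOK at ask) = NOK 45,744,942.98
NOK 45,744,942.98 ÷ 5.9535 (buy NZD at ask) = NZD 7,683,705.88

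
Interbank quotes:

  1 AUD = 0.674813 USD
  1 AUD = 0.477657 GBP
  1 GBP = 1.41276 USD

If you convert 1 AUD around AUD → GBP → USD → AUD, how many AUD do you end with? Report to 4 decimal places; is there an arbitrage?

Around AUD → GBP → USD → AUD: 1 × 0.477657 × 1.41276 ÷ 0.674813 = 1.000003
Product ≈ 1 (deviation 0.000%, within rounding noise).

1.0000 (no arbitrage)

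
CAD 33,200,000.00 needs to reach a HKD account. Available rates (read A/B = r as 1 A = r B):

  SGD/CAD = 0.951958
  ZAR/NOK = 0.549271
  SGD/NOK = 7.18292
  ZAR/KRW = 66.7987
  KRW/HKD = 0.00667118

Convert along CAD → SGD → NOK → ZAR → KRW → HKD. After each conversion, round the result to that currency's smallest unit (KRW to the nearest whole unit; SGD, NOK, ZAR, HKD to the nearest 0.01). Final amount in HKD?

CAD 33,200,000.00 ÷ 0.951958 = SGD 34,875,488.20
SGD 34,875,488.20 × 7.18292 = NOK 250,507,841.70
NOK 250,507,841.70 ÷ 0.549271 = ZAR 456,073,307.53
ZAR 456,073,307.53 × 66.7987 = KRW 30,465,104,048
KRW 30,465,104,048 × 0.00667118 = HKD 203,238,192.82

HKD 203,238,192.82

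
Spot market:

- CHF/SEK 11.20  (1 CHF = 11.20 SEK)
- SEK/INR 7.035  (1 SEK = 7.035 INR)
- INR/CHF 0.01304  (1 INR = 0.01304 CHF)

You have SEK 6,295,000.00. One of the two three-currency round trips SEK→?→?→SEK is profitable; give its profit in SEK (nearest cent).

Profitable loop is SEK → INR → CHF → SEK:
SEK 6,295,000.00 × 7.035 = INR 44,285,325.00
INR 44,285,325.00 × 0.01304 = CHF 577,480.64
CHF 577,480.64 × 11.20 = SEK 6,467,783.15
Profit = SEK 6,467,783.15 − SEK 6,295,000.00

Profit: SEK 172,783.15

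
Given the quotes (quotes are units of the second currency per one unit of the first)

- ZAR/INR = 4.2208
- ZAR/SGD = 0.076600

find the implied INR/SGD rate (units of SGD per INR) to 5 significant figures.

1 INR ÷ 4.2208 = 0.236922 ZAR
0.236922 ZAR × 0.076600 = 0.0181482 SGD

INR/SGD = 0.018148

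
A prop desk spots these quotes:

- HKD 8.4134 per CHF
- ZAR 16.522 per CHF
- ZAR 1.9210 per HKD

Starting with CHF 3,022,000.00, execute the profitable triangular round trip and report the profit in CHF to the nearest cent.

Profitable loop is CHF → ZAR → HKD → CHF:
CHF 3,022,000.00 × 16.522 = ZAR 49,929,484.00
ZAR 49,929,484.00 ÷ 1.9210 = HKD 25,991,402.39
HKD 25,991,402.39 ÷ 8.4134 = CHF 3,089,286.42
Profit = CHF 3,089,286.42 − CHF 3,022,000.00

Profit: CHF 67,286.42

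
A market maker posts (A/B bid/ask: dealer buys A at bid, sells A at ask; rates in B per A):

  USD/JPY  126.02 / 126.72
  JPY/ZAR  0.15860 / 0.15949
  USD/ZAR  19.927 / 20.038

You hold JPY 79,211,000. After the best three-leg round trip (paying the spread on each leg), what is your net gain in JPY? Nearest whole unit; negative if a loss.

Best loop JPY → ZAR → USD → JPY:
JPY 79,211,000 × 0.15860 (sell JPY at bid) = ZAR 12,562,864.60
ZAR 12,562,864.60 ÷ 20.038 (buy USD at ask) = USD 626,952.02
USD 626,952.02 × 126.02 (sell USD at bid) = JPY 79,008,494

Net result: JPY -202,506 (no profitable arbitrage after spreads)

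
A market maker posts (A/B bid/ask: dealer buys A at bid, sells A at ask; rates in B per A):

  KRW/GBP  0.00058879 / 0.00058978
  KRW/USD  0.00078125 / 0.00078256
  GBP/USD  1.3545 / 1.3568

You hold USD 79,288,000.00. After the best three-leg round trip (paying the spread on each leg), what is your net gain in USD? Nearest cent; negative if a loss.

Net profit: USD 1,515,328.78

Best loop USD → KRW → GBP → USD:
USD 79,288,000.00 ÷ 0.00078256 (buy KRW at ask) = KRW 101,318,748,722
KRW 101,318,748,722 × 0.00058879 (sell KRW at bid) = GBP 59,655,466.06
GBP 59,655,466.06 × 1.3545 (sell GBP at bid) = USD 80,803,328.78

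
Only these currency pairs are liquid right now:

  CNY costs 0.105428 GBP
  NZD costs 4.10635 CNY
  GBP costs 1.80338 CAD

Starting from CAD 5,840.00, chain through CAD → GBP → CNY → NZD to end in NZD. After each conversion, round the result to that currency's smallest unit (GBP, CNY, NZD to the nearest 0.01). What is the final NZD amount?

CAD 5,840.00 ÷ 1.80338 = GBP 3,238.36
GBP 3,238.36 ÷ 0.105428 = CNY 30,716.32
CNY 30,716.32 ÷ 4.10635 = NZD 7,480.20

NZD 7,480.20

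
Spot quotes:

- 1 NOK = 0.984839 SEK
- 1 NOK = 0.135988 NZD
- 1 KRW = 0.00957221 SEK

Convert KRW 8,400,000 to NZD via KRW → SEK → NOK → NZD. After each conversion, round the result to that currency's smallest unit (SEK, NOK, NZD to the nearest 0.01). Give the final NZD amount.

KRW 8,400,000 × 0.00957221 = SEK 80,406.56
SEK 80,406.56 ÷ 0.984839 = NOK 81,644.37
NOK 81,644.37 × 0.135988 = NZD 11,102.65

NZD 11,102.65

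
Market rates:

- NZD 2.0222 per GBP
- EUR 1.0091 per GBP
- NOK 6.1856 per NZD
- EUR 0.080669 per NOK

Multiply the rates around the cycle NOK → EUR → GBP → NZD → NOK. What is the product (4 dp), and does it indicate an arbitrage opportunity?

1.0000 (no arbitrage)

Around NOK → EUR → GBP → NZD → NOK: 1 × 0.080669 ÷ 1.0091 × 2.0222 × 6.1856 = 0.999950
Product ≈ 1 (deviation 0.005%, within rounding noise).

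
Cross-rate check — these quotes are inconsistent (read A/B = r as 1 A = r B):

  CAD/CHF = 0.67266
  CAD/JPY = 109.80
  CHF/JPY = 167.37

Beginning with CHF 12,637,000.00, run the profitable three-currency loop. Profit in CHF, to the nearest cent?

Profit: CHF 320,310.45

Profitable loop is CHF → JPY → CAD → CHF:
CHF 12,637,000.00 × 167.37 = JPY 2,115,054,690
JPY 2,115,054,690 ÷ 109.80 = CAD 19,262,793.17
CAD 19,262,793.17 × 0.67266 = CHF 12,957,310.45
Profit = CHF 12,957,310.45 − CHF 12,637,000.00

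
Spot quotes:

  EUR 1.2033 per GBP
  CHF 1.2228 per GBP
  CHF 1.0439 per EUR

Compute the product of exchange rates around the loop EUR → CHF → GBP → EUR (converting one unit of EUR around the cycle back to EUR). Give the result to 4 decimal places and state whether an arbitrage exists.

1.0273 (arbitrage exists)

Around EUR → CHF → GBP → EUR: 1 × 1.0439 ÷ 1.2228 × 1.2033 = 1.027253
Product > 1; profitable direction is EUR → CHF → GBP → EUR.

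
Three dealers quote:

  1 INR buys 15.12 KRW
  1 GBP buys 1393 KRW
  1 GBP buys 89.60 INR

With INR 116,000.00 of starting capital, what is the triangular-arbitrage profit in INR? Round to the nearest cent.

Profit: INR 3,274.97

Profitable loop is INR → GBP → KRW → INR:
INR 116,000.00 ÷ 89.60 = GBP 1,294.64
GBP 1,294.64 × 1393 = KRW 1,803,438
KRW 1,803,438 ÷ 15.12 = INR 119,274.97
Profit = INR 119,274.97 − INR 116,000.00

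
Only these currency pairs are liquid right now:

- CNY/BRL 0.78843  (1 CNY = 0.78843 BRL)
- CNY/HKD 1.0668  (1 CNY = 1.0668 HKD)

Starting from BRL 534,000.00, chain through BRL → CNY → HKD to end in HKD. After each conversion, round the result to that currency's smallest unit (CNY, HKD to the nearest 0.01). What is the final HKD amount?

HKD 722,538.71

BRL 534,000.00 ÷ 0.78843 = CNY 677,295.38
CNY 677,295.38 × 1.0668 = HKD 722,538.71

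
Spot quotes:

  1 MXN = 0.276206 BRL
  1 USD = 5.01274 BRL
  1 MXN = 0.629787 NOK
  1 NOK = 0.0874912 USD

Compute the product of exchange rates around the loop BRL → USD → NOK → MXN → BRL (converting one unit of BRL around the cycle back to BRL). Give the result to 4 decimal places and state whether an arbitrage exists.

1.0000 (no arbitrage)

Around BRL → USD → NOK → MXN → BRL: 1 ÷ 5.01274 ÷ 0.0874912 ÷ 0.629787 × 0.276206 = 1.000000
Product ≈ 1 (deviation 0.000%, within rounding noise).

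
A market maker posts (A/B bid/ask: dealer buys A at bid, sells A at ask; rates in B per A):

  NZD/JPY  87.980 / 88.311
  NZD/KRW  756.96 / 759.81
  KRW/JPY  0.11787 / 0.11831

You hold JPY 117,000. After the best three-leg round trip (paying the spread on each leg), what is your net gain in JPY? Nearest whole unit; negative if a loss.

Net profit: JPY 1,208

Best loop JPY → NZD → KRW → JPY:
JPY 117,000 ÷ 88.311 (buy NZD at ask) = NZD 1,324.86
NZD 1,324.86 × 756.96 (sell NZD at bid) = KRW 1,002,868
KRW 1,002,868 × 0.11787 (sell KRW at bid) = JPY 118,208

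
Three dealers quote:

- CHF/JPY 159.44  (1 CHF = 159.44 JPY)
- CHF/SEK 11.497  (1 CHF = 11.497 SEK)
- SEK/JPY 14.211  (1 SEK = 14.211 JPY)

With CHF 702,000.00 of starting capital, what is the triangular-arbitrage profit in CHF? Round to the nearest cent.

Profitable loop is CHF → SEK → JPY → CHF:
CHF 702,000.00 × 11.497 = SEK 8,070,894.00
SEK 8,070,894.00 × 14.211 = JPY 114,695,475
JPY 114,695,475 ÷ 159.44 = CHF 719,364.49
Profit = CHF 719,364.49 − CHF 702,000.00

Profit: CHF 17,364.49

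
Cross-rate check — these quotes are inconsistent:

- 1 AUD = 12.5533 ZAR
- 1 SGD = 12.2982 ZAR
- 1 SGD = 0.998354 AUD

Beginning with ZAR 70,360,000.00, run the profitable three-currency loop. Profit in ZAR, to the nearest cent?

Profitable loop is ZAR → SGD → AUD → ZAR:
ZAR 70,360,000.00 ÷ 12.2982 = SGD 5,721,162.45
SGD 5,721,162.45 × 0.998354 = AUD 5,711,745.41
AUD 5,711,745.41 × 12.5533 = ZAR 71,701,253.69
Profit = ZAR 71,701,253.69 − ZAR 70,360,000.00

Profit: ZAR 1,341,253.69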